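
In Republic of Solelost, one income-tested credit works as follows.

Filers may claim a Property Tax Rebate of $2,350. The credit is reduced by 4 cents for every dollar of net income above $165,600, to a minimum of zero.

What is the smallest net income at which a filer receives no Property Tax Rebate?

The credit falls by 4% of each dollar above $165,600, so it reaches zero when the excess is $2,350 / 4% = $58,750: income = $165,600 + $58,750 = $224,350.

$224,350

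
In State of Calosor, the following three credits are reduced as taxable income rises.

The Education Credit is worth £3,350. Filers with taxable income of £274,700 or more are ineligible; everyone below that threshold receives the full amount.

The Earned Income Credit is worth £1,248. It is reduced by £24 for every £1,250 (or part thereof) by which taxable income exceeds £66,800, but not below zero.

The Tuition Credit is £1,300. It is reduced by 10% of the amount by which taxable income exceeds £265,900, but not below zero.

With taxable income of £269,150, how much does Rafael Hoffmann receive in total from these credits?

£4,325

Education Credit: £269,150 is below the £274,700 cutoff, so the full £3,350 applies.
Earned Income Credit: income exceeds £66,800 by £202,350 → 162 increments × £24 = £3,888 ≥ base, so the credit is £0.
Tuition Credit: 10% of the £3,250 excess over £265,900 is £325; credit = £1,300 − £325 = £975.
Total: £3,350 + £0 + £975 = £4,325.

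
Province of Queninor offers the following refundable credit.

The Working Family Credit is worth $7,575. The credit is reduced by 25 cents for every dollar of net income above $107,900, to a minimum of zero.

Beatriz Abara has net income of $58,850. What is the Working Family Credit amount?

Working Family Credit: $58,850 is at or below the $107,900 threshold, so the full $7,575 applies.

$7,575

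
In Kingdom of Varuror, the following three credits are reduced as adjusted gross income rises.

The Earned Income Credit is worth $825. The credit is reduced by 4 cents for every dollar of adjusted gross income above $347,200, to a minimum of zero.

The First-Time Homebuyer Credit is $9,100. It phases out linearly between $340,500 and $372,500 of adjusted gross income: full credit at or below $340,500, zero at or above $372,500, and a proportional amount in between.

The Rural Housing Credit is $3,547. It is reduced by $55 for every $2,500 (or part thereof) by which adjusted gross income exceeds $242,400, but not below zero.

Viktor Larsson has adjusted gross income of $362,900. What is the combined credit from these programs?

Earned Income Credit: 4% of the $15,700 excess over $347,200 is $628; credit = $825 − $628 = $197.
First-Time Homebuyer Credit: $362,900 is $22,400 into a $32,000 phase-out range, leaving 9,600/32,000 of the credit: $9,100 × 9,600/32,000 = $2,730.
Rural Housing Credit: income exceeds $242,400 by $120,500, which is 49 full-or-partial $2,500 increments; reduction = 49 × $55 = $2,695, leaving $852.
Total: $197 + $2,730 + $852 = $3,779.

$3,779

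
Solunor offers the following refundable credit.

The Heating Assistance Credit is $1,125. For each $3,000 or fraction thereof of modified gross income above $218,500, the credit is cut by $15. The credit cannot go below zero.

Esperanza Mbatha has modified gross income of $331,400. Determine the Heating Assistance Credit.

Heating Assistance Credit: income exceeds $218,500 by $112,900, which is 38 full-or-partial $3,000 increments; reduction = 38 × $15 = $570, leaving $555.

$555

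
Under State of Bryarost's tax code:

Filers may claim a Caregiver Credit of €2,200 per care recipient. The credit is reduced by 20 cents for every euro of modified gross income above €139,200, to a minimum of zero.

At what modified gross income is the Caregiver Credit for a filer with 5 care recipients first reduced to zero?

Full credit = 5 × €2,200 = €11,000.
The credit falls by 20% of each euro above €139,200, so it reaches zero when the excess is €11,000 / 20% = €55,000: income = €139,200 + €55,000 = €194,200.

€194,200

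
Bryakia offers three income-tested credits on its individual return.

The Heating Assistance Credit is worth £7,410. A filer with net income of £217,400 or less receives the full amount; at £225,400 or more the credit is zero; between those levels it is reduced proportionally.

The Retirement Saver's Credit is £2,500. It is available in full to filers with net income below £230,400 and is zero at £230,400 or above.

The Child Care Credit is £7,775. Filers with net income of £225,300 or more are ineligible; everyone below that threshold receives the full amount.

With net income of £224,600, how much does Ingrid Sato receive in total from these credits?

Heating Assistance Credit: £224,600 is £7,200 into a £8,000 phase-out range, leaving 800/8,000 of the credit: £7,410 × 800/8,000 = £741.
Retirement Saver's Credit: £224,600 is below the £230,400 cutoff, so the full £2,500 applies.
Child Care Credit: £224,600 is below the £225,300 cutoff, so the full £7,775 applies.
Total: £741 + £2,500 + £7,775 = £11,016.

£11,016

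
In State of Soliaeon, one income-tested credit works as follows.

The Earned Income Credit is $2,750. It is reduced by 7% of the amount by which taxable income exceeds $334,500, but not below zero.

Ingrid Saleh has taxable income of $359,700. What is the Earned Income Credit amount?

$986

Earned Income Credit: 7% of the $25,200 excess over $334,500 is $1,764; credit = $2,750 − $1,764 = $986.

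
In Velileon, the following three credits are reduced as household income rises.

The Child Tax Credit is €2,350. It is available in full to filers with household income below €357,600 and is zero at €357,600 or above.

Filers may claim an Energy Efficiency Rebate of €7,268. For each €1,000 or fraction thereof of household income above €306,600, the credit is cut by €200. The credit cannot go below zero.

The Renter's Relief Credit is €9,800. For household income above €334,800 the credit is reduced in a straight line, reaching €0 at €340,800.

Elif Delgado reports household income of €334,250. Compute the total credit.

€13,818

Child Tax Credit: €334,250 is below the €357,600 cutoff, so the full €2,350 applies.
Energy Efficiency Rebate: income exceeds €306,600 by €27,650, which is 28 full-or-partial €1,000 increments; reduction = 28 × €200 = €5,600, leaving €1,668.
Renter's Relief Credit: €334,250 is at or below the €334,800 threshold, so the full €9,800 applies.
Total: €2,350 + €1,668 + €9,800 = €13,818.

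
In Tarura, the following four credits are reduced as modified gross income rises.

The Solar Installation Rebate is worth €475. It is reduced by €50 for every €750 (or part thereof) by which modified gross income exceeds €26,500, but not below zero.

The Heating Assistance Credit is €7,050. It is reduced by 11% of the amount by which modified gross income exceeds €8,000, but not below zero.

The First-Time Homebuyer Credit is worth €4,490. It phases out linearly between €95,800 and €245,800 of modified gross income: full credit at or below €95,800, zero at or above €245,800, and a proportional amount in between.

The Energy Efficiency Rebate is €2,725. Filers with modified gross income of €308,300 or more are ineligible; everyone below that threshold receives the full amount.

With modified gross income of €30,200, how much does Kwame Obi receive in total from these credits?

Solar Installation Rebate: income exceeds €26,500 by €3,700, which is 5 full-or-partial €750 increments; reduction = 5 × €50 = €250, leaving €225.
Heating Assistance Credit: 11% of the €22,200 excess over €8,000 is €2,442; credit = €7,050 − €2,442 = €4,608.
First-Time Homebuyer Credit: €30,200 is at or below the €95,800 threshold, so the full €4,490 applies.
Energy Efficiency Rebate: €30,200 is below the €308,300 cutoff, so the full €2,725 applies.
Total: €225 + €4,608 + €4,490 + €2,725 = €12,048.

€12,048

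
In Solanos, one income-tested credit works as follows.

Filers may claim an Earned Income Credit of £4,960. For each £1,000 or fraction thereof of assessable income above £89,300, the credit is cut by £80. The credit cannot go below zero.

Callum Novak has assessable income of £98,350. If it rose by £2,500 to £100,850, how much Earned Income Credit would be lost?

£160

At £98,350 — income exceeds £89,300 by £9,050, which is 10 full-or-partial £1,000 increments; reduction = 10 × £80 = £800, leaving £4,160.
At £100,850 — income exceeds £89,300 by £11,550, which is 12 full-or-partial £1,000 increments; reduction = 12 × £80 = £960, leaving £4,000.
Lost: £4,160 − £4,000 = £160.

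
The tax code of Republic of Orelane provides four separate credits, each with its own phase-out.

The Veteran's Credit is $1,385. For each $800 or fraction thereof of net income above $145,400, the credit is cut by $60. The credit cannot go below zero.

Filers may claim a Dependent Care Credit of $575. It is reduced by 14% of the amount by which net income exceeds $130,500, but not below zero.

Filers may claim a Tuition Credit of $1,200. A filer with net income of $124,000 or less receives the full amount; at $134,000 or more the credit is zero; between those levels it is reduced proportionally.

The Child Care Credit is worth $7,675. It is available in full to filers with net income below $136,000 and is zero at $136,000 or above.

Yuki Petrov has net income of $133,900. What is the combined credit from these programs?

$9,171

Veteran's Credit: $133,900 is at or below the $145,400 threshold, so the full $1,385 applies.
Dependent Care Credit: 14% of the $3,400 excess over $130,500 is $476; credit = $575 − $476 = $99.
Tuition Credit: $133,900 is $9,900 into a $10,000 phase-out range, leaving 100/10,000 of the credit: $1,200 × 100/10,000 = $12.
Child Care Credit: $133,900 is below the $136,000 cutoff, so the full $7,675 applies.
Total: $1,385 + $99 + $12 + $7,675 = $9,171.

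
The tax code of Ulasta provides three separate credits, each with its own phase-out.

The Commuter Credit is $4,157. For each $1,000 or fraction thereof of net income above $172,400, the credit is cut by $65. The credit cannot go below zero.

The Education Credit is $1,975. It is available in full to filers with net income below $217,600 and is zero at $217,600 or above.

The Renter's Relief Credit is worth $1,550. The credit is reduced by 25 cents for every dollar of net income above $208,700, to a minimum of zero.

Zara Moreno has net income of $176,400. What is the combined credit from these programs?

$7,422

Commuter Credit: income exceeds $172,400 by $4,000, which is 4 full-or-partial $1,000 increments; reduction = 4 × $65 = $260, leaving $3,897.
Education Credit: $176,400 is below the $217,600 cutoff, so the full $1,975 applies.
Renter's Relief Credit: $176,400 is at or below the $208,700 threshold, so the full $1,550 applies.
Total: $3,897 + $1,975 + $1,550 = $7,422.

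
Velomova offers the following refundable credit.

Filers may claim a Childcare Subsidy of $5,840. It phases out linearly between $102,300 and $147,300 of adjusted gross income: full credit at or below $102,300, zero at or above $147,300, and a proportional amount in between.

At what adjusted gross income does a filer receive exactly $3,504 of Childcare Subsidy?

$120,300

$3,504 is 3,504/5,840 of the full $5,840, so 2,336/5,840 of the $45,000 range has been used: income = $102,300 + $45,000 × 2,336/5,840 = $120,300.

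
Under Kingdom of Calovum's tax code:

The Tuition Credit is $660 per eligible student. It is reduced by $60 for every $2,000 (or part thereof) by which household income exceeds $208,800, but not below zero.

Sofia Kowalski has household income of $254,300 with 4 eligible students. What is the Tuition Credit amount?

$1,260

Tuition Credit: base = 4 × $660 = $2,640. income exceeds $208,800 by $45,500, which is 23 full-or-partial $2,000 increments; reduction = 23 × $60 = $1,380, leaving $1,260.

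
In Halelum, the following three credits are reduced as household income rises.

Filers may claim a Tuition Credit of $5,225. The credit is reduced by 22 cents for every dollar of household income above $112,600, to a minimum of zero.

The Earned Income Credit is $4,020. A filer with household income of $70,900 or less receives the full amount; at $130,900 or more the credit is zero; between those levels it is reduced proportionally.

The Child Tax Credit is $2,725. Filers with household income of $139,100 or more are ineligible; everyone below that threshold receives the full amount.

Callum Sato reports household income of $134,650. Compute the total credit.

Tuition Credit: 22% of the $22,050 excess over $112,600 is $4,851; credit = $5,225 − $4,851 = $374.
Earned Income Credit: $134,650 is at or above $130,900, so the credit is $0.
Child Tax Credit: $134,650 is below the $139,100 cutoff, so the full $2,725 applies.
Total: $374 + $0 + $2,725 = $3,099.

$3,099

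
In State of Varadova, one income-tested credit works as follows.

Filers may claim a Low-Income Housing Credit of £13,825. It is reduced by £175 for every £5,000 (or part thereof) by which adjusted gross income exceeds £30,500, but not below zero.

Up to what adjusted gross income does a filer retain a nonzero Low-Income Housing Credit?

£420,500

After 78 increments the reduction is 78 × £175 = £13,650, leaving £175; one more increment wipes it out. Increment 78 ends at excess 78 × £5,000 = £390,000, so the highest qualifying income is £30,500 + £390,000 = £420,500.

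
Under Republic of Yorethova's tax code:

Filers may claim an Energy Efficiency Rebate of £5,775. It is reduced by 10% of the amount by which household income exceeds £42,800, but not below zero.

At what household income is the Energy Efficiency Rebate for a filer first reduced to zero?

£100,550

The credit falls by 10% of each pound above £42,800, so it reaches zero when the excess is £5,775 / 10% = £57,750: income = £42,800 + £57,750 = £100,550.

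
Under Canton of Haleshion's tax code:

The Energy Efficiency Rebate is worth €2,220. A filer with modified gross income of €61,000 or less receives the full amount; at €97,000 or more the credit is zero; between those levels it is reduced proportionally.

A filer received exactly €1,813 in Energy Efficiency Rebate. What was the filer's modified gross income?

€1,813 is 1,813/2,220 of the full €2,220, so 407/2,220 of the €36,000 range has been used: income = €61,000 + €36,000 × 407/2,220 = €67,600.

€67,600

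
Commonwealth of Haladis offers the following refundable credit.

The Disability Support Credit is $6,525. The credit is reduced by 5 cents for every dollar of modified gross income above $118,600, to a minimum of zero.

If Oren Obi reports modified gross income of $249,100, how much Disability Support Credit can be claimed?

Disability Support Credit: 5% of the $130,500 excess over $118,600 is $6,525 ≥ base, so the credit is $0.

$0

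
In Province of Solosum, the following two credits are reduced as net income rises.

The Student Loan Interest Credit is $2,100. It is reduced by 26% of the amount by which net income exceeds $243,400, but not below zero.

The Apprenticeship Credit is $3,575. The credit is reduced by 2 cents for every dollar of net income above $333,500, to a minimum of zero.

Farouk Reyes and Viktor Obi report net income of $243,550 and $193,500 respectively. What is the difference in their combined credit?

Farouk ($243,550): Student Loan Interest Credit: 26% of the $150 excess over $243,400 is $39; credit = $2,100 − $39 = $2,061. Apprenticeship Credit: $243,550 is at or below the $333,500 threshold, so the full $3,575 applies. total $2,061 + $3,575 = $5,636
Viktor ($193,500): Student Loan Interest Credit: $193,500 is at or below the $243,400 threshold, so the full $2,100 applies. Apprenticeship Credit: $193,500 is at or below the $333,500 threshold, so the full $3,575 applies. total $2,100 + $3,575 = $5,675
Difference: |$5,636 − $5,675| = $39.

$39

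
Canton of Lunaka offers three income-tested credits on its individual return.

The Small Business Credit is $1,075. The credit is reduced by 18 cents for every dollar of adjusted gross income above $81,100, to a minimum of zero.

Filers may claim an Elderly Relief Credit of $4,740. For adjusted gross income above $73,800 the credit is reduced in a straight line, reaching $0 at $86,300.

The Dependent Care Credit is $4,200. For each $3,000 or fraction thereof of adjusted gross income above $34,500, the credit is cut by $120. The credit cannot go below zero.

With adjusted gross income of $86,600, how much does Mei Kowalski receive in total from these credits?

Small Business Credit: 18% of the $5,500 excess over $81,100 is $990; credit = $1,075 − $990 = $85.
Elderly Relief Credit: $86,600 is at or above $86,300, so the credit is $0.
Dependent Care Credit: income exceeds $34,500 by $52,100, which is 18 full-or-partial $3,000 increments; reduction = 18 × $120 = $2,160, leaving $2,040.
Total: $85 + $0 + $2,040 = $2,125.

$2,125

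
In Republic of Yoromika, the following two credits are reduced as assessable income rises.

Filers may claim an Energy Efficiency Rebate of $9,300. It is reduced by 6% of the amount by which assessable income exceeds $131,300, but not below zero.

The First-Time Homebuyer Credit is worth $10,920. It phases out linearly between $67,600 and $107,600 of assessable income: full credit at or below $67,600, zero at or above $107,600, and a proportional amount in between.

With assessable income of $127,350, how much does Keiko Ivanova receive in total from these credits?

Energy Efficiency Rebate: $127,350 is at or below the $131,300 threshold, so the full $9,300 applies.
First-Time Homebuyer Credit: $127,350 is at or above $107,600, so the credit is $0.
Total: $9,300 + $0 = $9,300.

$9,300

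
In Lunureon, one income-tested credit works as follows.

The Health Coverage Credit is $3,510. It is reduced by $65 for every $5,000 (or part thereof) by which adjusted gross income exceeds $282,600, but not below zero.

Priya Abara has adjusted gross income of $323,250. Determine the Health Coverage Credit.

$2,925

Health Coverage Credit: income exceeds $282,600 by $40,650, which is 9 full-or-partial $5,000 increments; reduction = 9 × $65 = $585, leaving $2,925.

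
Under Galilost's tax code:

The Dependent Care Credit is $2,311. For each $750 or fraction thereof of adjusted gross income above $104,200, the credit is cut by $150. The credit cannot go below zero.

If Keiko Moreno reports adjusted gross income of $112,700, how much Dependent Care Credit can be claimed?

Dependent Care Credit: income exceeds $104,200 by $8,500, which is 12 full-or-partial $750 increments; reduction = 12 × $150 = $1,800, leaving $511.

$511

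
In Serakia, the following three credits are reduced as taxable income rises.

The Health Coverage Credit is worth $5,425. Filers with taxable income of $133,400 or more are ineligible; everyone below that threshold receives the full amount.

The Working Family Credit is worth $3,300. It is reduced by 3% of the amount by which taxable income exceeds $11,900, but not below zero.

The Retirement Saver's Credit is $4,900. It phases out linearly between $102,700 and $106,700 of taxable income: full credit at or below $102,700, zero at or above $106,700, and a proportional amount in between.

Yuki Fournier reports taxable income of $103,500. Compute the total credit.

Health Coverage Credit: $103,500 is below the $133,400 cutoff, so the full $5,425 applies.
Working Family Credit: 3% of the $91,600 excess over $11,900 is $2,748; credit = $3,300 − $2,748 = $552.
Retirement Saver's Credit: $103,500 is $800 into a $4,000 phase-out range, leaving 3,200/4,000 of the credit: $4,900 × 3,200/4,000 = $3,920.
Total: $5,425 + $552 + $3,920 = $9,897.

$9,897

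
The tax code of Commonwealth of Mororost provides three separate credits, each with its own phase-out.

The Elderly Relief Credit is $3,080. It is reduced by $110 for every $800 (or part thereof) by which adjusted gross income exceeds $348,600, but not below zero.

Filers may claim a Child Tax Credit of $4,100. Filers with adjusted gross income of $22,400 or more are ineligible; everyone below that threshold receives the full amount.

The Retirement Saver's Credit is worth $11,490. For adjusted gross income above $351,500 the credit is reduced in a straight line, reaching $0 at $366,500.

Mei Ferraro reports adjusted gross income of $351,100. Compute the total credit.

Elderly Relief Credit: income exceeds $348,600 by $2,500, which is 4 full-or-partial $800 increments; reduction = 4 × $110 = $440, leaving $2,640.
Child Tax Credit: $351,100 meets or exceeds the $22,400 cutoff, so the credit is $0.
Retirement Saver's Credit: $351,100 is at or below the $351,500 threshold, so the full $11,490 applies.
Total: $2,640 + $0 + $11,490 = $14,130.

$14,130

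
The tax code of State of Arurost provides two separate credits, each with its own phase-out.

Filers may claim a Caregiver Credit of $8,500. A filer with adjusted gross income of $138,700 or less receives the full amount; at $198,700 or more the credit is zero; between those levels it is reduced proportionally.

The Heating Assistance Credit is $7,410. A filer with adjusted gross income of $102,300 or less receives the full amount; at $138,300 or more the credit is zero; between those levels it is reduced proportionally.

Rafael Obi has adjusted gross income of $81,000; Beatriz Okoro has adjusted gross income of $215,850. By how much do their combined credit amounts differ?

Rafael ($81,000): Caregiver Credit: $81,000 is at or below the $138,700 threshold, so the full $8,500 applies. Heating Assistance Credit: $81,000 is at or below the $102,300 threshold, so the full $7,410 applies. total $8,500 + $7,410 = $15,910
Beatriz ($215,850): Caregiver Credit: $215,850 is at or above $198,700, so the credit is $0. Heating Assistance Credit: $215,850 is at or above $138,300, so the credit is $0. total $0 + $0 = $0
Difference: |$15,910 − $0| = $15,910.

$15,910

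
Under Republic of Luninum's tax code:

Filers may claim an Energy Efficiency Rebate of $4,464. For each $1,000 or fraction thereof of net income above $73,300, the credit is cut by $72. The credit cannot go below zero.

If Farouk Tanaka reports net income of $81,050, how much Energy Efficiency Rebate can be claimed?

$3,888

Energy Efficiency Rebate: income exceeds $73,300 by $7,750, which is 8 full-or-partial $1,000 increments; reduction = 8 × $72 = $576, leaving $3,888.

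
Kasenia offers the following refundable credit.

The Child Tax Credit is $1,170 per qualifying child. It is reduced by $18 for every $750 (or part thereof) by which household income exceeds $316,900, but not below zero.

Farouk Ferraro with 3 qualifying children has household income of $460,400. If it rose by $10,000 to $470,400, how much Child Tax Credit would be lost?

$54

At $460,400 — base = 3 × $1,170 = $3,510. income exceeds $316,900 by $143,500, which is 192 full-or-partial $750 increments; reduction = 192 × $18 = $3,456, leaving $54.
At $470,400 — base = 3 × $1,170 = $3,510. income exceeds $316,900 by $153,500 → 205 increments × $18 = $3,690 ≥ base, so the credit is $0.
Lost: $54 − $0 = $54.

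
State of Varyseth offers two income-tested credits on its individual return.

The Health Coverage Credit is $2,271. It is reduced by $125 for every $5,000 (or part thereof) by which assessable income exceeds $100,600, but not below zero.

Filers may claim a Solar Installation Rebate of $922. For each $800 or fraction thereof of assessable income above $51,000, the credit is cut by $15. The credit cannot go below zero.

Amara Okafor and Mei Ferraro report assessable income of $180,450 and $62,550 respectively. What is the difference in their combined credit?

$2,697

Amara ($180,450): Health Coverage Credit: income exceeds $100,600 by $79,850, which is 16 full-or-partial $5,000 increments; reduction = 16 × $125 = $2,000, leaving $271. Solar Installation Rebate: income exceeds $51,000 by $129,450 → 162 increments × $15 = $2,430 ≥ base, so the credit is $0. total $271 + $0 = $271
Mei ($62,550): Health Coverage Credit: $62,550 is at or below the $100,600 threshold, so the full $2,271 applies. Solar Installation Rebate: income exceeds $51,000 by $11,550, which is 15 full-or-partial $800 increments; reduction = 15 × $15 = $225, leaving $697. total $2,271 + $697 = $2,968
Difference: |$271 − $2,968| = $2,697.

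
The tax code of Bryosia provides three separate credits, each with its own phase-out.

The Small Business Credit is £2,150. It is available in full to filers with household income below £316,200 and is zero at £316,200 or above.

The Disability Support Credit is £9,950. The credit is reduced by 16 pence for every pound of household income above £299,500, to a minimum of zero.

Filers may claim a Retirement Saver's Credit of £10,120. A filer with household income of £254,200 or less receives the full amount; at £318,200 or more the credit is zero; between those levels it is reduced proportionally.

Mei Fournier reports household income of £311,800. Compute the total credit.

£11,144

Small Business Credit: £311,800 is below the £316,200 cutoff, so the full £2,150 applies.
Disability Support Credit: 16% of the £12,300 excess over £299,500 is £1,968; credit = £9,950 − £1,968 = £7,982.
Retirement Saver's Credit: £311,800 is £57,600 into a £64,000 phase-out range, leaving 6,400/64,000 of the credit: £10,120 × 6,400/64,000 = £1,012.
Total: £2,150 + £7,982 + £1,012 = £11,144.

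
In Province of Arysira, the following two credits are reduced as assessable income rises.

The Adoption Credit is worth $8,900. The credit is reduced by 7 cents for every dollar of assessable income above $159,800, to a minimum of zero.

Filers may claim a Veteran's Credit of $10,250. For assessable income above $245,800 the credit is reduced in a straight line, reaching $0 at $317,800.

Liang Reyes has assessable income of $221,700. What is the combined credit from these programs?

Adoption Credit: 7% of the $61,900 excess over $159,800 is $4,333; credit = $8,900 − $4,333 = $4,567.
Veteran's Credit: $221,700 is at or below the $245,800 threshold, so the full $10,250 applies.
Total: $4,567 + $10,250 = $14,817.

$14,817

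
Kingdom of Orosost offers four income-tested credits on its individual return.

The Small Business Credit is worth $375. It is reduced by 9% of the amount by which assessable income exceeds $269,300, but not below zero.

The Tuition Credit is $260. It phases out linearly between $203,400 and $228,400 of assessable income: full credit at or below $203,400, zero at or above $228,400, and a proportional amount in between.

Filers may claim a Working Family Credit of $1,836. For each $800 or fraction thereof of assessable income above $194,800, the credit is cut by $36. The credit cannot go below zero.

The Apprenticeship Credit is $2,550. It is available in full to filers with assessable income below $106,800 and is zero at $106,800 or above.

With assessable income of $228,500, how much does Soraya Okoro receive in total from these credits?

Small Business Credit: $228,500 is at or below the $269,300 threshold, so the full $375 applies.
Tuition Credit: $228,500 is at or above $228,400, so the credit is $0.
Working Family Credit: income exceeds $194,800 by $33,700, which is 43 full-or-partial $800 increments; reduction = 43 × $36 = $1,548, leaving $288.
Apprenticeship Credit: $228,500 meets or exceeds the $106,800 cutoff, so the credit is $0.
Total: $375 + $0 + $288 + $0 = $663.

$663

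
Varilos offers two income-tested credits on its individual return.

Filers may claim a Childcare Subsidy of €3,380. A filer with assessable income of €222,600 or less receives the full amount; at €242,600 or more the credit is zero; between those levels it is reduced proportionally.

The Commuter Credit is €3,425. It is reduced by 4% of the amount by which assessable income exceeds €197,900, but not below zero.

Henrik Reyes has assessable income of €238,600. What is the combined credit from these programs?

€2,473

Childcare Subsidy: €238,600 is €16,000 into a €20,000 phase-out range, leaving 4,000/20,000 of the credit: €3,380 × 4,000/20,000 = €676.
Commuter Credit: 4% of the €40,700 excess over €197,900 is €1,628; credit = €3,425 − €1,628 = €1,797.
Total: €676 + €1,797 = €2,473.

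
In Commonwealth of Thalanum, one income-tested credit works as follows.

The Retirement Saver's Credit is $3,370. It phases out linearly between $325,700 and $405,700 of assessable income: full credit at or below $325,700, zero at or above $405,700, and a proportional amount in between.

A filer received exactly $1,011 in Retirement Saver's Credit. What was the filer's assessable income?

$381,700

$1,011 is 1,011/3,370 of the full $3,370, so 2,359/3,370 of the $80,000 range has been used: income = $325,700 + $80,000 × 2,359/3,370 = $381,700.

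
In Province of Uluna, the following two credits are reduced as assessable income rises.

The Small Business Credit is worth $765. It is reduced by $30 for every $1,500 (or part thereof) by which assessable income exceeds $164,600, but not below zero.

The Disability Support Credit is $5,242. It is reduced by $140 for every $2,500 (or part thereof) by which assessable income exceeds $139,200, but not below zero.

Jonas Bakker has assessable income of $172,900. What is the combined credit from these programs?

$3,867

Small Business Credit: income exceeds $164,600 by $8,300, which is 6 full-or-partial $1,500 increments; reduction = 6 × $30 = $180, leaving $585.
Disability Support Credit: income exceeds $139,200 by $33,700, which is 14 full-or-partial $2,500 increments; reduction = 14 × $140 = $1,960, leaving $3,282.
Total: $585 + $3,282 = $3,867.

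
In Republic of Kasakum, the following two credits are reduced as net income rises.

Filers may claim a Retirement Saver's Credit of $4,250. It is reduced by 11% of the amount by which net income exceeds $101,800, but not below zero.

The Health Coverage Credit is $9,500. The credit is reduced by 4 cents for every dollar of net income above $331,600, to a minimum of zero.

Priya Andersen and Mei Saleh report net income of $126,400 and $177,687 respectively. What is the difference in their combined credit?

$1,544

Priya ($126,400): Retirement Saver's Credit: 11% of the $24,600 excess over $101,800 is $2,706; credit = $4,250 − $2,706 = $1,544. Health Coverage Credit: $126,400 is at or below the $331,600 threshold, so the full $9,500 applies. total $1,544 + $9,500 = $11,044
Mei ($177,687): Retirement Saver's Credit: 11% of the $75,887 excess over $101,800 is $8,347.57 ≥ base, so the credit is $0. Health Coverage Credit: $177,687 is at or below the $331,600 threshold, so the full $9,500 applies. total $0 + $9,500 = $9,500
Difference: |$11,044 − $9,500| = $1,544.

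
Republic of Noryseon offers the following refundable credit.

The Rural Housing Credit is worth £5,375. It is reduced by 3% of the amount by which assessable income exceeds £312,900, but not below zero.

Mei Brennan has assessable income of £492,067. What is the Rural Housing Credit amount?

£0

Rural Housing Credit: 3% of the £179,167 excess over £312,900 is £5,375.01 ≥ base, so the credit is £0.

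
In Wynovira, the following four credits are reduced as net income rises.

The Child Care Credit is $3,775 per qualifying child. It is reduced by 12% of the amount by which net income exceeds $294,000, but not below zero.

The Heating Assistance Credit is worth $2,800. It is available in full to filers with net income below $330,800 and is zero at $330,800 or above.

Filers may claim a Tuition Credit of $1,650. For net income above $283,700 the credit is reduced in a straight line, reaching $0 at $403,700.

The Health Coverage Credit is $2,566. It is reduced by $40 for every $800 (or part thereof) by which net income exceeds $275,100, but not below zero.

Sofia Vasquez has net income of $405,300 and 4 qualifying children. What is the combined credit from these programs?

$1,744

Child Care Credit: base = 4 × $3,775 = $15,100. 12% of the $111,300 excess over $294,000 is $13,356; credit = $15,100 − $13,356 = $1,744.
Heating Assistance Credit: $405,300 meets or exceeds the $330,800 cutoff, so the credit is $0.
Tuition Credit: $405,300 is at or above $403,700, so the credit is $0.
Health Coverage Credit: income exceeds $275,100 by $130,200 → 163 increments × $40 = $6,520 ≥ base, so the credit is $0.
Total: $1,744 + $0 + $0 + $0 = $1,744.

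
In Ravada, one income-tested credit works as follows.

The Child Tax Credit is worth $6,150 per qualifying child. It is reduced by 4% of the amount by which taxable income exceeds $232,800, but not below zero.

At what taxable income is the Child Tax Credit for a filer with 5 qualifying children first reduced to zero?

Full credit = 5 × $6,150 = $30,750.
The credit falls by 4% of each dollar above $232,800, so it reaches zero when the excess is $30,750 / 4% = $768,750: income = $232,800 + $768,750 = $1,001,550.

$1,001,550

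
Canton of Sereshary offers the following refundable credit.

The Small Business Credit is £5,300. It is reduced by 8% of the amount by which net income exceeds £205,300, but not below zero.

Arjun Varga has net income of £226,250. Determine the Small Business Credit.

Small Business Credit: 8% of the £20,950 excess over £205,300 is £1,676; credit = £5,300 − £1,676 = £3,624.

£3,624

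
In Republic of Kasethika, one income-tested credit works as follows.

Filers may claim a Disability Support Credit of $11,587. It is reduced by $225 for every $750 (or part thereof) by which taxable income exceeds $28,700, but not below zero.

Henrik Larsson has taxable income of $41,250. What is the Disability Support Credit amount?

$7,762

Disability Support Credit: income exceeds $28,700 by $12,550, which is 17 full-or-partial $750 increments; reduction = 17 × $225 = $3,825, leaving $7,762.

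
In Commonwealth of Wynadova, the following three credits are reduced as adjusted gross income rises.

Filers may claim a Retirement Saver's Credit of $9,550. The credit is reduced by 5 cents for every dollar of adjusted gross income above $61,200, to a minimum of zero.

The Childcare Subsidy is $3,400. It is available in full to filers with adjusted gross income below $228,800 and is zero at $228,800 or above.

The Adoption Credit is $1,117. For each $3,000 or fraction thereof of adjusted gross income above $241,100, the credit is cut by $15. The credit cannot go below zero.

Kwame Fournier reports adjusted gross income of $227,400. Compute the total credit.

Retirement Saver's Credit: 5% of the $166,200 excess over $61,200 is $8,310; credit = $9,550 − $8,310 = $1,240.
Childcare Subsidy: $227,400 is below the $228,800 cutoff, so the full $3,400 applies.
Adoption Credit: $227,400 is at or below the $241,100 threshold, so the full $1,117 applies.
Total: $1,240 + $3,400 + $1,117 = $5,757.

$5,757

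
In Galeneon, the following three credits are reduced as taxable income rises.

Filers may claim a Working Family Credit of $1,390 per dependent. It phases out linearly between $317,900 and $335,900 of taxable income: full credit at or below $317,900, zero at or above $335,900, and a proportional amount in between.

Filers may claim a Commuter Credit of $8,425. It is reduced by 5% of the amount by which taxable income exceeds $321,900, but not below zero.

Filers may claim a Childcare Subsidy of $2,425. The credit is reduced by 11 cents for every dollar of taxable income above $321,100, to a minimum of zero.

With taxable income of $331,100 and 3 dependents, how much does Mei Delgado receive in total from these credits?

Working Family Credit: base = 3 × $1,390 = $4,170. $331,100 is $13,200 into a $18,000 phase-out range, leaving 4,800/18,000 of the credit: $4,170 × 4,800/18,000 = $1,112.
Commuter Credit: 5% of the $9,200 excess over $321,900 is $460; credit = $8,425 − $460 = $7,965.
Childcare Subsidy: 11% of the $10,000 excess over $321,100 is $1,100; credit = $2,425 − $1,100 = $1,325.
Total: $1,112 + $7,965 + $1,325 = $10,402.

$10,402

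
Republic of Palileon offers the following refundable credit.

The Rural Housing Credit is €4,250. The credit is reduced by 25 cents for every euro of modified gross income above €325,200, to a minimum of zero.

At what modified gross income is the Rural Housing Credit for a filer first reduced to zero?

€342,200

The credit falls by 25% of each euro above €325,200, so it reaches zero when the excess is €4,250 / 25% = €17,000: income = €325,200 + €17,000 = €342,200.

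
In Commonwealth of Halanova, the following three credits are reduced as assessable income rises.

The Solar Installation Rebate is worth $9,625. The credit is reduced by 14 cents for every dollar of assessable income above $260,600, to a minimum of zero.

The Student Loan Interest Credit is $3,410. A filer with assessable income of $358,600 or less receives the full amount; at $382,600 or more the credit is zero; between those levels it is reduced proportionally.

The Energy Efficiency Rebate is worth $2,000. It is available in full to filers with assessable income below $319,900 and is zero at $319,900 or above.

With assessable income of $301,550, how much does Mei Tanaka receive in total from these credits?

$9,302

Solar Installation Rebate: 14% of the $40,950 excess over $260,600 is $5,733; credit = $9,625 − $5,733 = $3,892.
Student Loan Interest Credit: $301,550 is at or below the $358,600 threshold, so the full $3,410 applies.
Energy Efficiency Rebate: $301,550 is below the $319,900 cutoff, so the full $2,000 applies.
Total: $3,892 + $3,410 + $2,000 = $9,302.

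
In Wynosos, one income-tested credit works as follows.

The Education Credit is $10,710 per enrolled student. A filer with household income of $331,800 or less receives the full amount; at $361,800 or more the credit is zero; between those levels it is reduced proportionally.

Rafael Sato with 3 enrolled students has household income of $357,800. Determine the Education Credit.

Education Credit: base = 3 × $10,710 = $32,130. $357,800 is $26,000 into a $30,000 phase-out range, leaving 4,000/30,000 of the credit: $32,130 × 4,000/30,000 = $4,284.

$4,284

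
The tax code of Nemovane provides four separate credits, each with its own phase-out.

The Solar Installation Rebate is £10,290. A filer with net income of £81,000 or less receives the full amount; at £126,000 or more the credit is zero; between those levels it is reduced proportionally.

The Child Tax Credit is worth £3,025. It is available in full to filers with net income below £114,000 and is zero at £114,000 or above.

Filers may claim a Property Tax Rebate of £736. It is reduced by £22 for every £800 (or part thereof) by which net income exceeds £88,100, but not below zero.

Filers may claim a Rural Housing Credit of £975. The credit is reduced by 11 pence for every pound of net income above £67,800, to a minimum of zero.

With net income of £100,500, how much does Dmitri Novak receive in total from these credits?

£9,240

Solar Installation Rebate: £100,500 is £19,500 into a £45,000 phase-out range, leaving 25,500/45,000 of the credit: £10,290 × 25,500/45,000 = £5,831.
Child Tax Credit: £100,500 is below the £114,000 cutoff, so the full £3,025 applies.
Property Tax Rebate: income exceeds £88,100 by £12,400, which is 16 full-or-partial £800 increments; reduction = 16 × £22 = £352, leaving £384.
Rural Housing Credit: 11% of the £32,700 excess over £67,800 is £3,597 ≥ base, so the credit is £0.
Total: £5,831 + £3,025 + £384 + £0 = £9,240.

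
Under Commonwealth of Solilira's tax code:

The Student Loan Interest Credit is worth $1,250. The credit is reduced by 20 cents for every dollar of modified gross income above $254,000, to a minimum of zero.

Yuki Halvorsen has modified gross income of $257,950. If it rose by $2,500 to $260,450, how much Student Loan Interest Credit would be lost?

At $257,950 — 20% of the $3,950 excess over $254,000 is $790; credit = $1,250 − $790 = $460.
At $260,450 — 20% of the $6,450 excess over $254,000 is $1,290 ≥ base, so the credit is $0.
Lost: $460 − $0 = $460.

$460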